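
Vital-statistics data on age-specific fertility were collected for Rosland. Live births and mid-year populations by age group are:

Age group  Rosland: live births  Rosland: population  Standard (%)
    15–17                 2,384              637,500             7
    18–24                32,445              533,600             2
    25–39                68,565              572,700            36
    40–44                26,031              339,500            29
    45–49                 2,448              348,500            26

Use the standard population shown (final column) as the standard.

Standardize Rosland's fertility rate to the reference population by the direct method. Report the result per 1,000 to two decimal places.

Age-specific rates per 1,000 for Rosland: 3.740, 60.804, 119.722, 76.675, 7.024.
Standard weights: 0.07, 0.02, 0.36, 0.29, 0.26.
Standardized rate: 0.0700×3.740 + 0.0200×60.804 + 0.3600×119.722 + 0.2900×76.675 + 0.2600×7.024 = 68.6399 per 1,000.

68.64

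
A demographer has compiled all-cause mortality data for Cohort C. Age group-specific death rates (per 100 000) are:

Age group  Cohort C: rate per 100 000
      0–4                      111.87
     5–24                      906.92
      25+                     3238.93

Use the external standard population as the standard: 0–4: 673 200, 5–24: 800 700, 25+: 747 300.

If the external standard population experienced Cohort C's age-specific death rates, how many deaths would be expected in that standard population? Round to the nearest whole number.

32219

Expected deaths = Σ (standard pop × age-specific rate ÷ 100 000)
= 673 200×111.87/100 000 + 800 700×906.92/100 000 + 747 300×3238.93/100 000
= 753.11 + 7261.71 + 24204.52 = 32219.34.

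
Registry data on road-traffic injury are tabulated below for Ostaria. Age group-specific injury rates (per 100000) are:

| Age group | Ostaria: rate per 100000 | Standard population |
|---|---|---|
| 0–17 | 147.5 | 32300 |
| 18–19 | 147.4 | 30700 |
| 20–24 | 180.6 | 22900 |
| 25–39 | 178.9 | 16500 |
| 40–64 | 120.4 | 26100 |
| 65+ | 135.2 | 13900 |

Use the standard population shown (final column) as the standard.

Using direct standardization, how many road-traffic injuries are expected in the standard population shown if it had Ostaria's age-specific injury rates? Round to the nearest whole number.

214

Expected road-traffic injuries = Σ (standard pop × age-specific rate ÷ 100000)
= 32300×147.5/100000 + 30700×147.4/100000 + 22900×180.6/100000 + 16500×178.9/100000 + 26100×120.4/100000 + 13900×135.2/100000
= 47.64 + 45.25 + 41.36 + 29.52 + 31.42 + 18.79 = 213.99.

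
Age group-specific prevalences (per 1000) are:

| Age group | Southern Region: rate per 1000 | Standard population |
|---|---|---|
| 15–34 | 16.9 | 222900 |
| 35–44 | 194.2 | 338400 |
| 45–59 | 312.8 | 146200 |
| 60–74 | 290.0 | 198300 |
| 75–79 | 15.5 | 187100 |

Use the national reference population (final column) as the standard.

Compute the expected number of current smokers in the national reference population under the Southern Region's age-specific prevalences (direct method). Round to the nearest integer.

175623

Expected current smokers = Σ (standard pop × age-specific rate ÷ 1000)
= 222900×16.9/1000 + 338400×194.2/1000 + 146200×312.8/1000 + 198300×290.0/1000 + 187100×15.5/1000
= 3767.01 + 65717.28 + 45731.36 + 57507.00 + 2900.05 = 175622.70.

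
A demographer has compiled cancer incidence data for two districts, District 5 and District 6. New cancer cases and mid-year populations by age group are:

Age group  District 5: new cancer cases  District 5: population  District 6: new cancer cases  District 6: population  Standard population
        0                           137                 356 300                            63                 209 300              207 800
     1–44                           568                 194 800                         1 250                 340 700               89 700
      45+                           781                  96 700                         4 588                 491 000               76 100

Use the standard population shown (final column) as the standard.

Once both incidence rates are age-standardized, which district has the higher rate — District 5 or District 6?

Age-specific rates per 100 000 for District 5: 38.45, 291.58, 807.65.
For District 6: 30.10, 366.89, 934.42.
Standard total = 373 600; weights = 0.5562, 0.2401, 0.2037.
District 5: 0.5562×38.45 + 0.2401×291.58 + 0.2037×807.65 = 255.9081 per 100 000.
District 6: 0.5562×30.10 + 0.2401×366.89 + 0.2037×934.42 = 295.1669 per 100 000.

District 6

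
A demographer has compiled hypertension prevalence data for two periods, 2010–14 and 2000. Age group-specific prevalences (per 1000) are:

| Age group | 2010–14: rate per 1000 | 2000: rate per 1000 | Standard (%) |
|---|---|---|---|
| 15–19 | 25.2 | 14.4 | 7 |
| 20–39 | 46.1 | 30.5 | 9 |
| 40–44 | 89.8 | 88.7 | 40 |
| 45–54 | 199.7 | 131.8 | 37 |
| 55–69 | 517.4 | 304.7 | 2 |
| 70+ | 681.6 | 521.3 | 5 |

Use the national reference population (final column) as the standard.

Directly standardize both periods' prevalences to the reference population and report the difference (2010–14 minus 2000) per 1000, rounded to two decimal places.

39.99

Standard weights: 0.07, 0.09, 0.40, 0.37, 0.02, 0.05.
2010–14: 0.0700×25.2 + 0.0900×46.1 + 0.4000×89.8 + 0.3700×199.7 + 0.0200×517.4 + 0.0500×681.6 = 160.1500 per 1000.
2000: 0.0700×14.4 + 0.0900×30.5 + 0.4000×88.7 + 0.3700×131.8 + 0.0200×304.7 + 0.0500×521.3 = 120.1580 per 1000.
Difference = 160.1500 − 120.1580 = 39.9920.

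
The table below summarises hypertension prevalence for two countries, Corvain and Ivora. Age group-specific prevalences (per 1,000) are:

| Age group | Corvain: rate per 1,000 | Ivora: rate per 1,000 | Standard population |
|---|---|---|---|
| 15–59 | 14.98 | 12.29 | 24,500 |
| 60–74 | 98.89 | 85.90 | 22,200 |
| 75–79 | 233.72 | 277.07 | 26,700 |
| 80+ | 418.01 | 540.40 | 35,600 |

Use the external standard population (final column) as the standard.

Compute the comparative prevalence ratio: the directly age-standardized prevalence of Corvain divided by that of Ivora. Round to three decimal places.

Standard total = 109,000; weights = 0.2248, 0.2037, 0.2450, 0.3266.
Corvain: 0.2248×14.98 + 0.2037×98.89 + 0.2450×233.72 + 0.3266×418.01 = 217.2830 per 1,000.
Ivora: 0.2248×12.29 + 0.2037×85.90 + 0.2450×277.07 + 0.3266×540.40 = 264.6247 per 1,000.
Ratio = 217.2830 ÷ 264.6247 = 0.82110.

0.821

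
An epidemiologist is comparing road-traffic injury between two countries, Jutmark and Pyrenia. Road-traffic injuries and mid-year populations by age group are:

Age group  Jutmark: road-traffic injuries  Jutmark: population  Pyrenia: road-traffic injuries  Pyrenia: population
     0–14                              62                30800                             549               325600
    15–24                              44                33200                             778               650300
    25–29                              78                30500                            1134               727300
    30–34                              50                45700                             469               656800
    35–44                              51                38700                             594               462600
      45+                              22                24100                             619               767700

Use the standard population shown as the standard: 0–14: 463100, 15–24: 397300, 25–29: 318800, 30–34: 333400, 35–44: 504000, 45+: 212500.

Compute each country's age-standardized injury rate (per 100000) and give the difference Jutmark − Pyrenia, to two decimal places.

Age-specific rates per 100000 for Jutmark: 201.30, 132.53, 255.74, 109.41, 131.78, 91.29.
For Pyrenia: 168.61, 119.64, 155.92, 71.41, 128.40, 80.63.
Standard total = 2229100; weights = 0.2078, 0.1782, 0.1430, 0.1496, 0.2261, 0.0953.
Jutmark: 0.2078×201.30 + 0.1782×132.53 + 0.1430×255.74 + 0.1496×109.41 + 0.2261×131.78 + 0.0953×91.29 = 156.8789 per 100000.
Pyrenia: 0.2078×168.61 + 0.1782×119.64 + 0.1430×155.92 + 0.1496×71.41 + 0.2261×128.40 + 0.0953×80.63 = 126.0508 per 100000.
Difference = 156.8789 − 126.0508 = 30.8281.

30.83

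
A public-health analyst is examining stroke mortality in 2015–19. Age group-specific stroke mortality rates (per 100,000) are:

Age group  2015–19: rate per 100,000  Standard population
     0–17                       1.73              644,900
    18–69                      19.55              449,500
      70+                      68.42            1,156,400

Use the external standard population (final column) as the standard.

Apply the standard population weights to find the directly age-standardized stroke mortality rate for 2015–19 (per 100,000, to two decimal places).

39.55

Standard total = 2,250,800; weights = 0.2865, 0.1997, 0.5138.
Standardized rate: 0.2865×1.73 + 0.1997×19.55 + 0.5138×68.42 = 39.5523 per 100,000.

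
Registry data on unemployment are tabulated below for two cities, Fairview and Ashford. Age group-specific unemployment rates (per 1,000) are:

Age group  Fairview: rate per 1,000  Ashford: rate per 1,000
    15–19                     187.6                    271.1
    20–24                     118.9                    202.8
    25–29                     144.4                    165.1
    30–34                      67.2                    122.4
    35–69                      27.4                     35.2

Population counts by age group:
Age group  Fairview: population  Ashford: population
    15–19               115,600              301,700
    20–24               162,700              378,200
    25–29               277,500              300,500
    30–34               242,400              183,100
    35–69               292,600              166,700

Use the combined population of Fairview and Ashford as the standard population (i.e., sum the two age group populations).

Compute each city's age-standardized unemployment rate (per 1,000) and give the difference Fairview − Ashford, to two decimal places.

-49.26

Combined standard total = 2,421,000; weights = 0.1724, 0.2234, 0.2387, 0.1758, 0.1897.
Fairview: 0.1724×187.6 + 0.2234×118.9 + 0.2387×144.4 + 0.1758×67.2 + 0.1897×27.4 = 110.3842 per 1,000.
Ashford: 0.1724×271.1 + 0.2234×202.8 + 0.2387×165.1 + 0.1758×122.4 + 0.1897×35.2 = 159.6452 per 1,000.
Difference = 110.3842 − 159.6452 = -49.2610.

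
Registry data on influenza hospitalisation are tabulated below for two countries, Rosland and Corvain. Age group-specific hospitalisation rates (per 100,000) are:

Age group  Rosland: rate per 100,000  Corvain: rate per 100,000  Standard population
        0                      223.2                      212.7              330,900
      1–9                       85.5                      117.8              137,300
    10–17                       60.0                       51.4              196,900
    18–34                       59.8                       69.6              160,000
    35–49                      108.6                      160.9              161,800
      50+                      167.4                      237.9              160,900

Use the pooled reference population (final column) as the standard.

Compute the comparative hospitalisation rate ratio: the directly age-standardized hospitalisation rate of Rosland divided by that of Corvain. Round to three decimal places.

0.880

Standard total = 1,147,800; weights = 0.2883, 0.1196, 0.1715, 0.1394, 0.1410, 0.1402.
Rosland: 0.2883×223.2 + 0.1196×85.5 + 0.1715×60.0 + 0.1394×59.8 + 0.1410×108.6 + 0.1402×167.4 = 131.9778 per 100,000.
Corvain: 0.2883×212.7 + 0.1196×117.8 + 0.1715×51.4 + 0.1394×69.6 + 0.1410×160.9 + 0.1402×237.9 = 149.9606 per 100,000.
Ratio = 131.9778 ÷ 149.9606 = 0.88008.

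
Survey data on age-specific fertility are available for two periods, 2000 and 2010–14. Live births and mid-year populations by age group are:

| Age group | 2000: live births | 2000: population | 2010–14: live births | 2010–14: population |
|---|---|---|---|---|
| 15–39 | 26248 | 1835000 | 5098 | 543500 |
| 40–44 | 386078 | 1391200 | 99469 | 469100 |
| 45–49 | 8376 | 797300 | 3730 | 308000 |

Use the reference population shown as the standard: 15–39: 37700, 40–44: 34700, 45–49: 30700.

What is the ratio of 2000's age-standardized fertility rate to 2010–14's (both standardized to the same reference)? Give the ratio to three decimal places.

Age-specific rates per 1000 for 2000: 14.304, 277.514, 10.505.
For 2010–14: 9.380, 212.042, 12.110.
Standard total = 103100; weights = 0.3657, 0.3366, 0.2978.
2000: 0.3657×14.304 + 0.3366×277.514 + 0.2978×10.505 = 101.7607 per 1000.
2010–14: 0.3657×9.380 + 0.3366×212.042 + 0.2978×12.110 = 78.4023 per 1000.
Ratio = 101.7607 ÷ 78.4023 = 1.29793.

1.298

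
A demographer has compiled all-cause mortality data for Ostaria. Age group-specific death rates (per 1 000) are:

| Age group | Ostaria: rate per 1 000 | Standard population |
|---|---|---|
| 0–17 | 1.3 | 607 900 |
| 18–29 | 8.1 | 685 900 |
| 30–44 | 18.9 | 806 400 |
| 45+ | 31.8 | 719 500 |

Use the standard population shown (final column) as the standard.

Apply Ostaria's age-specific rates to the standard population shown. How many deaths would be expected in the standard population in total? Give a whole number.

Expected deaths = Σ (standard pop × age-specific rate ÷ 1 000)
= 607 900×1.3/1 000 + 685 900×8.1/1 000 + 806 400×18.9/1 000 + 719 500×31.8/1 000
= 790.27 + 5555.79 + 15240.96 + 22880.10 = 44467.12.

44467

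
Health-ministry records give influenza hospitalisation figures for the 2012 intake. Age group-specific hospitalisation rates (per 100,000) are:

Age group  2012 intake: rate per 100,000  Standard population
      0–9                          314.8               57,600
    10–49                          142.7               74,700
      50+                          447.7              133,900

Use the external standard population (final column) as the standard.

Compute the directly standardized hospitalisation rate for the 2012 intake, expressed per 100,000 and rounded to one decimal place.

Standard total = 266,200; weights = 0.2164, 0.2806, 0.5030.
Standardized rate: 0.2164×314.8 + 0.2806×142.7 + 0.5030×447.7 = 333.3554 per 100,000.

333.4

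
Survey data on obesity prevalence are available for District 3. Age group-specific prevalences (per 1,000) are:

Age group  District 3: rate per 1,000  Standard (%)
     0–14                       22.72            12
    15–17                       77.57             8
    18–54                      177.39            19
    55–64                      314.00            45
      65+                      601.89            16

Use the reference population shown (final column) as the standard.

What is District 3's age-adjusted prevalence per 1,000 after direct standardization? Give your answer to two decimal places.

Standard weights: 0.12, 0.08, 0.19, 0.45, 0.16.
Standardized rate: 0.1200×22.72 + 0.0800×77.57 + 0.1900×177.39 + 0.4500×314.00 + 0.1600×601.89 = 280.2385 per 1,000.

280.24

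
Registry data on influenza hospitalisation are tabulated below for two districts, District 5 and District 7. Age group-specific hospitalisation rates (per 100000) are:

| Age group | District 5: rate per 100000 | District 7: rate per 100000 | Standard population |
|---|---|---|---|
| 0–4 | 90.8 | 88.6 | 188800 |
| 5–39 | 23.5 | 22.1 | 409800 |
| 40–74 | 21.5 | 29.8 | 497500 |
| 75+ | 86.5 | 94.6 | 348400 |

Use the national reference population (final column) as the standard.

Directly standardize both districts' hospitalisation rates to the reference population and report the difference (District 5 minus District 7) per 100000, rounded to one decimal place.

-4.1

Standard total = 1444500; weights = 0.1307, 0.2837, 0.3444, 0.2412.
District 5: 0.1307×90.8 + 0.2837×23.5 + 0.3444×21.5 + 0.2412×86.5 = 46.8025 per 100000.
District 7: 0.1307×88.6 + 0.2837×22.1 + 0.3444×29.8 + 0.2412×94.6 = 50.9300 per 100000.
Difference = 46.8025 − 50.9300 = -4.1275.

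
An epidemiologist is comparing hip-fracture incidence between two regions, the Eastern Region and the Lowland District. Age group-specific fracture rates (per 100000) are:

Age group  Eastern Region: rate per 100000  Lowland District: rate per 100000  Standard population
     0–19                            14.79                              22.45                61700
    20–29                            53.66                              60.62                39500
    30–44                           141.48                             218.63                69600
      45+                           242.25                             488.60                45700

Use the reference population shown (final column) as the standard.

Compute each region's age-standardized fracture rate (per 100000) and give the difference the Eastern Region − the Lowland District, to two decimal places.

-80.26

Standard total = 216500; weights = 0.2850, 0.1824, 0.3215, 0.2111.
The Eastern Region: 0.2850×14.79 + 0.1824×53.66 + 0.3215×141.48 + 0.2111×242.25 = 110.6233 per 100000.
The Lowland District: 0.2850×22.45 + 0.1824×60.62 + 0.3215×218.63 + 0.2111×488.60 = 190.8791 per 100000.
Difference = 110.6233 − 190.8791 = -80.2558.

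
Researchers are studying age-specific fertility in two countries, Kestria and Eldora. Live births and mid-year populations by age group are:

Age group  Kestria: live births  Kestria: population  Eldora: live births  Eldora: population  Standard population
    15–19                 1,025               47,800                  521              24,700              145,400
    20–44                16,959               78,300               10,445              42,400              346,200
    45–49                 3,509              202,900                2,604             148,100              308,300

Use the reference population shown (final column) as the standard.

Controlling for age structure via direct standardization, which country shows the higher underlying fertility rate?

Age-specific rates per 1,000 for Kestria: 21.444, 216.590, 17.294.
For Eldora: 21.093, 246.344, 17.583.
Standard total = 799,900; weights = 0.1818, 0.4328, 0.3854.
Kestria: 0.1818×21.444 + 0.4328×216.590 + 0.3854×17.294 = 104.3045 per 1,000.
Eldora: 0.1818×21.093 + 0.4328×246.344 + 0.3854×17.583 = 117.2298 per 1,000.
The crude rates (65.33 vs 63.06) would put Kestria higher, but that reflects its age composition; once standardized to a common age structure, Eldora has the higher underlying rate.

Eldora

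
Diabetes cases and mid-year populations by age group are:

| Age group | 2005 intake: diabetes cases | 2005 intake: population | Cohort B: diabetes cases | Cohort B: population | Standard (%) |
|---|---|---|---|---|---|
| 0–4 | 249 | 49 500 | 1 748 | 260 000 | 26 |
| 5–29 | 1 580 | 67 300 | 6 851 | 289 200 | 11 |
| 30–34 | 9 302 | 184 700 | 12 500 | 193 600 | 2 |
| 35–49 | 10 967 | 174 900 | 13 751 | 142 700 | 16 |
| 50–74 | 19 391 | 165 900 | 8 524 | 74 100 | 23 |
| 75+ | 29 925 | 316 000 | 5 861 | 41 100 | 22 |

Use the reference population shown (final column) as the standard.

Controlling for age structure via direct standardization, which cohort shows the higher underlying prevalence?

Cohort B

Age-specific rates per 1 000 for the 2005 intake: 5.030, 23.477, 50.363, 62.704, 116.884, 94.699.
For Cohort B: 6.723, 23.689, 64.566, 96.363, 115.034, 142.603.
Standard weights: 0.26, 0.11, 0.02, 0.16, 0.23, 0.22.
The 2005 intake: 0.2600×5.030 + 0.1100×23.477 + 0.0200×50.363 + 0.1600×62.704 + 0.2300×116.884 + 0.2200×94.699 = 62.6474 per 1 000.
Cohort B: 0.2600×6.723 + 0.1100×23.689 + 0.0200×64.566 + 0.1600×96.363 + 0.2300×115.034 + 0.2200×142.603 = 78.8938 per 1 000.
The crude rates (74.52 vs 49.20) would put the 2005 intake higher, but that reflects its age composition; once standardized to a common age structure, Cohort B has the higher underlying rate.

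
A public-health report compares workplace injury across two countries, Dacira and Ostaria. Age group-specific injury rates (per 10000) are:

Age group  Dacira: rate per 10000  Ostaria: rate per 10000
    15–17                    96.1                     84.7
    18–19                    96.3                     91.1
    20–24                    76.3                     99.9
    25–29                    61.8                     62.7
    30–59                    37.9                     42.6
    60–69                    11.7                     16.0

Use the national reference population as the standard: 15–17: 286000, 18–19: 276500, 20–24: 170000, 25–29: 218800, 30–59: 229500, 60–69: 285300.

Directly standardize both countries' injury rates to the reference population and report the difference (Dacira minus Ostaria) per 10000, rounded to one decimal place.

Standard total = 1466100; weights = 0.1951, 0.1886, 0.1160, 0.1492, 0.1565, 0.1946.
Dacira: 0.1951×96.1 + 0.1886×96.3 + 0.1160×76.3 + 0.1492×61.8 + 0.1565×37.9 + 0.1946×11.7 = 63.1884 per 10000.
Ostaria: 0.1951×84.7 + 0.1886×91.1 + 0.1160×99.9 + 0.1492×62.7 + 0.1565×42.6 + 0.1946×16.0 = 64.4271 per 10000.
Difference = 63.1884 − 64.4271 = -1.2388.

-1.2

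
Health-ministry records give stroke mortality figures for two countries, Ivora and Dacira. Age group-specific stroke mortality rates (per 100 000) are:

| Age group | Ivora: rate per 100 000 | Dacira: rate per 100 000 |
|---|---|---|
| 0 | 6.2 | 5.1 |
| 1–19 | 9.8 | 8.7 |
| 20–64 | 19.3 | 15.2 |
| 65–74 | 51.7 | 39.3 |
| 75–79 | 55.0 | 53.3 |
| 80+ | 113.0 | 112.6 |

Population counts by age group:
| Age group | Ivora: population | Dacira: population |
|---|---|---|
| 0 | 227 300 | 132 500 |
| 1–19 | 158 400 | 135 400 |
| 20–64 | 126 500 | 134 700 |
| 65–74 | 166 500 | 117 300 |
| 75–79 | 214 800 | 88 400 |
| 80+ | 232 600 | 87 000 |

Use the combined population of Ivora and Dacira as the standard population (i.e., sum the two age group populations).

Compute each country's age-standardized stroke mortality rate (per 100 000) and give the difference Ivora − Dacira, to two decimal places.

3.27

Combined standard total = 1 821 400; weights = 0.1975, 0.1613, 0.1434, 0.1558, 0.1665, 0.1755.
Ivora: 0.1975×6.2 + 0.1613×9.8 + 0.1434×19.3 + 0.1558×51.7 + 0.1665×55.0 + 0.1755×113.0 = 42.6125 per 100 000.
Dacira: 0.1975×5.1 + 0.1613×8.7 + 0.1434×15.2 + 0.1558×39.3 + 0.1665×53.3 + 0.1755×112.6 = 39.3445 per 100 000.
Difference = 42.6125 − 39.3445 = 3.2680.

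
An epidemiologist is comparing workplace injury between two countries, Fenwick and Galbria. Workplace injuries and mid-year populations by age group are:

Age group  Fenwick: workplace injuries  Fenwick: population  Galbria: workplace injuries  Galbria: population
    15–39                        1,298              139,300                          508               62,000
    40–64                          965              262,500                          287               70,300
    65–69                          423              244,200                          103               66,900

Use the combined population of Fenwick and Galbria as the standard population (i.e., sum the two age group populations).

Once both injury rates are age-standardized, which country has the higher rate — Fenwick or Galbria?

Fenwick

Age-specific rates per 10,000 for Fenwick: 93.18, 36.76, 17.32.
For Galbria: 81.94, 40.83, 15.40.
Combined standard total = 845,200; weights = 0.2382, 0.3938, 0.3681.
Fenwick: 0.2382×93.18 + 0.3938×36.76 + 0.3681×17.32 = 43.0435 per 10,000.
Galbria: 0.2382×81.94 + 0.3938×40.83 + 0.3681×15.40 = 41.2564 per 10,000.
The crude rates (41.58 vs 45.08) would put Galbria higher, but that reflects its age composition; once standardized to a common age structure, Fenwick has the higher underlying rate.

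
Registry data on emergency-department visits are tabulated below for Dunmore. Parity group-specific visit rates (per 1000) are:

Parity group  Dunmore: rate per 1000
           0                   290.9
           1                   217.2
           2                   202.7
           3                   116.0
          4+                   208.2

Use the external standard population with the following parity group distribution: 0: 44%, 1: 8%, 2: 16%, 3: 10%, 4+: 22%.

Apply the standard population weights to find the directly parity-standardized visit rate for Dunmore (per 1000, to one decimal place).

Standard weights: 0.44, 0.08, 0.16, 0.10, 0.22.
Standardized rate: 0.4400×290.9 + 0.0800×217.2 + 0.1600×202.7 + 0.1000×116.0 + 0.2200×208.2 = 235.2080 per 1000.

235.2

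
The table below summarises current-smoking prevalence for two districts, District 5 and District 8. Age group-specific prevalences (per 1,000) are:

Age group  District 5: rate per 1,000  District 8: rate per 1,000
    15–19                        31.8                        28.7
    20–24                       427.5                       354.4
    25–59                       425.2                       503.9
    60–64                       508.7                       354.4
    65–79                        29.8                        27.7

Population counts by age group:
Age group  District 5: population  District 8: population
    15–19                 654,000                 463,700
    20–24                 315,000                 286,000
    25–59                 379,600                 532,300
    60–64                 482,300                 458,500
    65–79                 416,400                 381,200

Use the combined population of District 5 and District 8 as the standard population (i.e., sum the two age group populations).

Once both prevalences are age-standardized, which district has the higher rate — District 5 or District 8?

District 5

Combined standard total = 4,369,000; weights = 0.2558, 0.1376, 0.2087, 0.2153, 0.1826.
District 5: 0.2558×31.8 + 0.1376×427.5 + 0.2087×425.2 + 0.2153×508.7 + 0.1826×29.8 = 270.6715 per 1,000.
District 8: 0.2558×28.7 + 0.1376×354.4 + 0.2087×503.9 + 0.2153×354.4 + 0.1826×27.7 = 242.6395 per 1,000.
The crude rates (255.69 vs 262.03) would put District 8 higher, but that reflects its age composition; once standardized to a common age structure, District 5 has the higher underlying rate.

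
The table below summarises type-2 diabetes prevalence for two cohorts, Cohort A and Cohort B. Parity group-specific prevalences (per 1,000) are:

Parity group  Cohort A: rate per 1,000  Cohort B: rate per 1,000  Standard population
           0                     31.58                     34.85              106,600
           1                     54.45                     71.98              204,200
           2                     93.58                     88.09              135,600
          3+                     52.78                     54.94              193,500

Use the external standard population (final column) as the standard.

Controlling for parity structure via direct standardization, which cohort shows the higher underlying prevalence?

Cohort B

Standard total = 639,900; weights = 0.1666, 0.3191, 0.2119, 0.3024.
Cohort A: 0.1666×31.58 + 0.3191×54.45 + 0.2119×93.58 + 0.3024×52.78 = 58.4271 per 1,000.
Cohort B: 0.1666×34.85 + 0.3191×71.98 + 0.2119×88.09 + 0.3024×54.94 = 64.0557 per 1,000.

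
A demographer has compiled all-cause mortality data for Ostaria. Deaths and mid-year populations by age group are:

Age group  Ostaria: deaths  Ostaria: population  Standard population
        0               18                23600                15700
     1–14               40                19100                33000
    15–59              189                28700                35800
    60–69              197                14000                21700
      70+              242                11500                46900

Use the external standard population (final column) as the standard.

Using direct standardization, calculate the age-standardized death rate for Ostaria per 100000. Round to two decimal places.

Age-specific rates per 100000 for Ostaria: 76.27, 209.42, 658.54, 1407.14, 2104.35.
Standard total = 153100; weights = 0.1025, 0.2155, 0.2338, 0.1417, 0.3063.
Standardized rate: 0.1025×76.27 + 0.2155×209.42 + 0.2338×658.54 + 0.1417×1407.14 + 0.3063×2104.35 = 1051.0318 per 100000.

1051.03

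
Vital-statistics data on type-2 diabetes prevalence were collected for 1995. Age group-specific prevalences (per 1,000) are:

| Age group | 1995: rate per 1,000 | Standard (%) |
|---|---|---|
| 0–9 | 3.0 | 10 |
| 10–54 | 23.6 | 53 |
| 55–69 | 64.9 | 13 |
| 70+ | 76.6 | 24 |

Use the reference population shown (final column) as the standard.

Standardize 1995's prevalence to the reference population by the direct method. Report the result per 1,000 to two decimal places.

Standard weights: 0.10, 0.53, 0.13, 0.24.
Standardized rate: 0.1000×3.0 + 0.5300×23.6 + 0.1300×64.9 + 0.2400×76.6 = 39.6290 per 1,000.

39.63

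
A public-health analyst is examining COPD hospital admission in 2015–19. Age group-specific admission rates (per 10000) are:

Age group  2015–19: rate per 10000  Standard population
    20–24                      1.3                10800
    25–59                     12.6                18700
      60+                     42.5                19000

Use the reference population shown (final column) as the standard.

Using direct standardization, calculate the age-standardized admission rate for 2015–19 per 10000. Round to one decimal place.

21.8

Standard total = 48500; weights = 0.2227, 0.3856, 0.3918.
Standardized rate: 0.2227×1.3 + 0.3856×12.6 + 0.3918×42.5 = 21.7971 per 10000.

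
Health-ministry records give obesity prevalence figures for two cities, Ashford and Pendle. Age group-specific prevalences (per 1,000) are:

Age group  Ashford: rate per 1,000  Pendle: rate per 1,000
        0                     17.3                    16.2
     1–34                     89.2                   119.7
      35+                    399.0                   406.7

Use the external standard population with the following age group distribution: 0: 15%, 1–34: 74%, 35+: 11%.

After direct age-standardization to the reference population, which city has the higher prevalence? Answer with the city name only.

Standard weights: 0.15, 0.74, 0.11.
Ashford: 0.1500×17.3 + 0.7400×89.2 + 0.1100×399.0 = 112.4930 per 1,000.
Pendle: 0.1500×16.2 + 0.7400×119.7 + 0.1100×406.7 = 135.7450 per 1,000.

Pendle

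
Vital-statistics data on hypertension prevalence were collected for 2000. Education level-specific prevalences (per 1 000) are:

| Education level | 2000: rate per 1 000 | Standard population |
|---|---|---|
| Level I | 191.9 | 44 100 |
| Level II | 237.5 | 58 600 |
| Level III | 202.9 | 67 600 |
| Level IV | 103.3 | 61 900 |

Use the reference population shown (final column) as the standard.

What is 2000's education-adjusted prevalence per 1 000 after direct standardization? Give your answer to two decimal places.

182.99

Standard total = 232 200; weights = 0.1899, 0.2524, 0.2911, 0.2666.
Standardized rate: 0.1899×191.9 + 0.2524×237.5 + 0.2911×202.9 + 0.2666×103.3 = 182.9914 per 1 000.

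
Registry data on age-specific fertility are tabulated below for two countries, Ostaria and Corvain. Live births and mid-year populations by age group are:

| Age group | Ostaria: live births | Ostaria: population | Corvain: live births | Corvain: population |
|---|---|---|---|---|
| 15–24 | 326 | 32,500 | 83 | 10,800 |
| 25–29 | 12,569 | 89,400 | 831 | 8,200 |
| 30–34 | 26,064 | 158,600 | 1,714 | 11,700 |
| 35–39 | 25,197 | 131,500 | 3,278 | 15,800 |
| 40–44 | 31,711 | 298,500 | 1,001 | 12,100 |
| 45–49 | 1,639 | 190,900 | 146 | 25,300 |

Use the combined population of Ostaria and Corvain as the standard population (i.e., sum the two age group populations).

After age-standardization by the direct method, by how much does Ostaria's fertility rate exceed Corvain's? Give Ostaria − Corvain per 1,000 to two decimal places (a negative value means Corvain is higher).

12.73

Age-specific rates per 1,000 for Ostaria: 10.031, 140.593, 164.338, 191.612, 106.235, 8.586.
For Corvain: 7.685, 101.341, 146.496, 207.468, 82.727, 5.771.
Combined standard total = 985,300; weights = 0.0439, 0.0991, 0.1728, 0.1495, 0.3152, 0.2194.
Ostaria: 0.0439×10.031 + 0.0991×140.593 + 0.1728×164.338 + 0.1495×191.612 + 0.3152×106.235 + 0.2194×8.586 = 106.7899 per 1,000.
Corvain: 0.0439×7.685 + 0.0991×101.341 + 0.1728×146.496 + 0.1495×207.468 + 0.3152×82.727 + 0.2194×5.771 = 94.0574 per 1,000.
Difference = 106.7899 − 94.0574 = 12.7325.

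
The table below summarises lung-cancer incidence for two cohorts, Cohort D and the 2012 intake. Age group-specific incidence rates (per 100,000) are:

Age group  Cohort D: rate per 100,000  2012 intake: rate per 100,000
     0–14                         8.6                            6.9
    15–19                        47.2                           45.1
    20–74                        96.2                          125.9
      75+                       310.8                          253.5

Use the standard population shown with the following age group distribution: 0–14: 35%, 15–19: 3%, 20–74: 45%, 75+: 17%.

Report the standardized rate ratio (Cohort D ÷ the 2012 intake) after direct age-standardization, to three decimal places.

0.971

Standard weights: 0.35, 0.03, 0.45, 0.17.
Cohort D: 0.3500×8.6 + 0.0300×47.2 + 0.4500×96.2 + 0.1700×310.8 = 100.5520 per 100,000.
The 2012 intake: 0.3500×6.9 + 0.0300×45.1 + 0.4500×125.9 + 0.1700×253.5 = 103.5180 per 100,000.
Ratio = 100.5520 ÷ 103.5180 = 0.97135.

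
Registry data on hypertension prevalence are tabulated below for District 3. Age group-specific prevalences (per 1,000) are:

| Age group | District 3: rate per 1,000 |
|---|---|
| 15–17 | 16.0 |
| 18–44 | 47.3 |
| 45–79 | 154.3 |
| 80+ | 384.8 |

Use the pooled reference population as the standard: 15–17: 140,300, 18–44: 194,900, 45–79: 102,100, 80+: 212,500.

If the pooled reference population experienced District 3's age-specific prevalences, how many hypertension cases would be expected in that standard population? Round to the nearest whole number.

Expected hypertension cases = Σ (standard pop × age-specific rate ÷ 1,000)
= 140,300×16.0/1,000 + 194,900×47.3/1,000 + 102,100×154.3/1,000 + 212,500×384.8/1,000
= 2244.80 + 9218.77 + 15754.03 + 81770.00 = 108987.60.

108988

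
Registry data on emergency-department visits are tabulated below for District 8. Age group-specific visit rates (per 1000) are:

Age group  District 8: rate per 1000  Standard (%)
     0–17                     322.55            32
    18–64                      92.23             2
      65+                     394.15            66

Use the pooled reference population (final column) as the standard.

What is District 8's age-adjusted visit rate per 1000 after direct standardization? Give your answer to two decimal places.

365.20

Standard weights: 0.32, 0.02, 0.66.
Standardized rate: 0.3200×322.55 + 0.0200×92.23 + 0.6600×394.15 = 365.1996 per 1000.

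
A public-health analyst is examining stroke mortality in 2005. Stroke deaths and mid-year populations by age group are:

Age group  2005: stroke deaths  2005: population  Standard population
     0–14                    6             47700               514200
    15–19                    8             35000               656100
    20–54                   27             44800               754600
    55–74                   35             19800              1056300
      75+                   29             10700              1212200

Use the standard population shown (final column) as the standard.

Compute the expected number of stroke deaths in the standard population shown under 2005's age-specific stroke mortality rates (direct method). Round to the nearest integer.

Age-specific rates per 100000 for 2005: 12.58, 22.86, 60.27, 176.77, 271.03.
Expected stroke deaths = Σ (standard pop × age-specific rate ÷ 100000)
= 514200×12.58/100000 + 656100×22.86/100000 + 754600×60.27/100000 + 1056300×176.77/100000 + 1212200×271.03/100000
= 64.68 + 149.97 + 454.78 + 1867.20 + 3285.40 = 5822.03.

5822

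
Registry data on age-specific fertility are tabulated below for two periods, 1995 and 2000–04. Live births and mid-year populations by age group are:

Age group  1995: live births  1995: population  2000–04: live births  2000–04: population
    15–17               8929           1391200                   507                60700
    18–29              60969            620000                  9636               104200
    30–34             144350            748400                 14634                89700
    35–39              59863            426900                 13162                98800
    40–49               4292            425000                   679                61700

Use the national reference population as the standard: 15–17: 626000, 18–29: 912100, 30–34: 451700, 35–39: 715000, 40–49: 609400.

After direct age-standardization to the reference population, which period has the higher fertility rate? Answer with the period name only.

Age-specific rates per 1000 for 1995: 6.418, 98.337, 192.878, 140.227, 10.099.
For 2000–04: 8.353, 92.476, 163.144, 133.219, 11.005.
Standard total = 3314200; weights = 0.1889, 0.2752, 0.1363, 0.2157, 0.1839.
1995: 0.1889×6.418 + 0.2752×98.337 + 0.1363×192.878 + 0.2157×140.227 + 0.1839×10.099 = 86.6727 per 1000.
2000–04: 0.1889×8.353 + 0.2752×92.476 + 0.1363×163.144 + 0.2157×133.219 + 0.1839×11.005 = 80.0271 per 1000.
The crude rates (77.09 vs 93.03) would put 2000–04 higher, but that reflects its age composition; once standardized to a common age structure, 1995 has the higher underlying rate.

1995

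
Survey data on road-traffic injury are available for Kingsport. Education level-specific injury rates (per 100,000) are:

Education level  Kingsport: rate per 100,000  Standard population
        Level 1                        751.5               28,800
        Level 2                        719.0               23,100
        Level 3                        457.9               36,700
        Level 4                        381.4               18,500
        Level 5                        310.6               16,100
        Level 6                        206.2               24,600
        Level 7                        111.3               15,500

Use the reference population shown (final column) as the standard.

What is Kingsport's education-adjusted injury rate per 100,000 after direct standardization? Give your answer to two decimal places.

Standard total = 163,300; weights = 0.1764, 0.1415, 0.2247, 0.1133, 0.0986, 0.1506, 0.0949.
Standardized rate: 0.1764×751.5 + 0.1415×719.0 + 0.2247×457.9 + 0.1133×381.4 + 0.0986×310.6 + 0.1506×206.2 + 0.0949×111.3 = 452.6103 per 100,000.

452.61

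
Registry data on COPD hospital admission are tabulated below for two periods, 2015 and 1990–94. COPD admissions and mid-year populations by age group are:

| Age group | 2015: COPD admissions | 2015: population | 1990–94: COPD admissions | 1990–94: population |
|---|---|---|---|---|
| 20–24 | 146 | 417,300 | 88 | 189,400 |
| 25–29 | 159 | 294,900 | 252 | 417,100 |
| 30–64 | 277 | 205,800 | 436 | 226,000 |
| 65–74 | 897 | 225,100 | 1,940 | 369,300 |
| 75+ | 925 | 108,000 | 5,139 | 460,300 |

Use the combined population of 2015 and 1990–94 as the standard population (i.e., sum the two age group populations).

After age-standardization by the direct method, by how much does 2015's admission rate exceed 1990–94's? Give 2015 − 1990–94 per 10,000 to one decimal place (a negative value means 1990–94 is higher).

Age-specific rates per 10,000 for 2015: 3.50, 5.39, 13.46, 39.85, 85.65.
For 1990–94: 4.65, 6.04, 19.29, 52.53, 111.64.
Combined standard total = 2,913,200; weights = 0.2083, 0.2444, 0.1482, 0.2040, 0.1951.
2015: 0.2083×3.50 + 0.2444×5.39 + 0.1482×13.46 + 0.2040×39.85 + 0.1951×85.65 = 28.8801 per 10,000.
1990–94: 0.2083×4.65 + 0.2444×6.04 + 0.1482×19.29 + 0.2040×52.53 + 0.1951×111.64 = 37.8015 per 10,000.
Difference = 28.8801 − 37.8015 = -8.9214.

-8.9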